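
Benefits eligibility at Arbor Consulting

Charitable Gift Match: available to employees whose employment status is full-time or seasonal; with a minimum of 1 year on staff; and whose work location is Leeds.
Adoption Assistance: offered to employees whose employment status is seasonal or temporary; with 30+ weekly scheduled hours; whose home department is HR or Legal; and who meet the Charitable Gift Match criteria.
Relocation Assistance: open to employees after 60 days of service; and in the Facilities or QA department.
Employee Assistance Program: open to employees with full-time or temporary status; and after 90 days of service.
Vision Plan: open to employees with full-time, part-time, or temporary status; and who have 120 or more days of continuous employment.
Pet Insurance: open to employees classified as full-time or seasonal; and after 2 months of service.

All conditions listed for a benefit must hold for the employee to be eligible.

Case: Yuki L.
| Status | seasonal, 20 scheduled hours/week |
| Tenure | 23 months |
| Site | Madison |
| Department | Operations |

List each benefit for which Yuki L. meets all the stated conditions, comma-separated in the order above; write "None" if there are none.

Pet Insurance

Charitable Gift Match — status seasonal ✓; service 23 months ≥ 1 year (≈365 days) ✓; site Madison ✗ (not Leeds) → not eligible.
Adoption Assistance — status seasonal ✓; 20 hrs/wk < 30 ✗ → not eligible.
Relocation Assistance — service 23 months ≥ 60 days ✓; dept Operations ✗ → not eligible.
Employee Assistance Program — status seasonal ✗ (requires full-time or temporary) → not eligible.
Vision Plan — status seasonal ✗ (requires full-time, part-time, or temporary) → not eligible.
Pet Insurance — status seasonal ✓; service 23 months ≥ 2 months ✓ → eligible.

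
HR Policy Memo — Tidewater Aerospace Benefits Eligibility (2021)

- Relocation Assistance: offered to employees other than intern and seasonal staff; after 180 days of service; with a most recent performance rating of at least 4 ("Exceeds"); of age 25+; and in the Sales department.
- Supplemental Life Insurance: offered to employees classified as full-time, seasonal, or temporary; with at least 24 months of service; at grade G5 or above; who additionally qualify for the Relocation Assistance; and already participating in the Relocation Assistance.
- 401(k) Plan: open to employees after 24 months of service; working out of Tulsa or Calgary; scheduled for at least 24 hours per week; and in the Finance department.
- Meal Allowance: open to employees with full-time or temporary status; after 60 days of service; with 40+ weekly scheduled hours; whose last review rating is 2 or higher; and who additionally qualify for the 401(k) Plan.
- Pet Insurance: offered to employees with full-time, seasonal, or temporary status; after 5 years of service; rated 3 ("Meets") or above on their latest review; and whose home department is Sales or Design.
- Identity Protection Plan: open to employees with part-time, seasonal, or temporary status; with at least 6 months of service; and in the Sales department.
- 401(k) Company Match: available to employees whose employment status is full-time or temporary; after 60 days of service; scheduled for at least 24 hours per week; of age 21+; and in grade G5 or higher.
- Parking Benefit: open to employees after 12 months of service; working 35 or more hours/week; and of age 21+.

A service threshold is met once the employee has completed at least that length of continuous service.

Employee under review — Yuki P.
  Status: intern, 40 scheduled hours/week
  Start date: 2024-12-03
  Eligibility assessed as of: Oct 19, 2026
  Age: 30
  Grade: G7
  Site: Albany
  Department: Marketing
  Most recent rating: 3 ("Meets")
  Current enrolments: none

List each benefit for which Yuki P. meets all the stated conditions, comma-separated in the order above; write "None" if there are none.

Service from 2024-12-03 to Oct 19, 2026: 685 days.
Relocation Assistance — status intern ✗ (excluded) → not eligible.
Supplemental Life Insurance — status intern ✗ (requires full-time, seasonal, or temporary) → not eligible.
401(k) Plan — service 685 days < 24 months (≈720 days) ✗ → not eligible.
Meal Allowance — status intern ✗ (requires full-time or temporary) → not eligible.
Pet Insurance — status intern ✗ (requires full-time, seasonal, or temporary) → not eligible.
Identity Protection Plan — status intern ✗ (requires part-time, seasonal, or temporary) → not eligible.
401(k) Company Match — status intern ✗ (requires full-time or temporary) → not eligible.
Parking Benefit — service 685 days ≥ 12 months (≈360 days) ✓; 40 hrs/wk ≥ 35 ✓; age 30 ≥ 21 ✓ → eligible.

Parking Benefit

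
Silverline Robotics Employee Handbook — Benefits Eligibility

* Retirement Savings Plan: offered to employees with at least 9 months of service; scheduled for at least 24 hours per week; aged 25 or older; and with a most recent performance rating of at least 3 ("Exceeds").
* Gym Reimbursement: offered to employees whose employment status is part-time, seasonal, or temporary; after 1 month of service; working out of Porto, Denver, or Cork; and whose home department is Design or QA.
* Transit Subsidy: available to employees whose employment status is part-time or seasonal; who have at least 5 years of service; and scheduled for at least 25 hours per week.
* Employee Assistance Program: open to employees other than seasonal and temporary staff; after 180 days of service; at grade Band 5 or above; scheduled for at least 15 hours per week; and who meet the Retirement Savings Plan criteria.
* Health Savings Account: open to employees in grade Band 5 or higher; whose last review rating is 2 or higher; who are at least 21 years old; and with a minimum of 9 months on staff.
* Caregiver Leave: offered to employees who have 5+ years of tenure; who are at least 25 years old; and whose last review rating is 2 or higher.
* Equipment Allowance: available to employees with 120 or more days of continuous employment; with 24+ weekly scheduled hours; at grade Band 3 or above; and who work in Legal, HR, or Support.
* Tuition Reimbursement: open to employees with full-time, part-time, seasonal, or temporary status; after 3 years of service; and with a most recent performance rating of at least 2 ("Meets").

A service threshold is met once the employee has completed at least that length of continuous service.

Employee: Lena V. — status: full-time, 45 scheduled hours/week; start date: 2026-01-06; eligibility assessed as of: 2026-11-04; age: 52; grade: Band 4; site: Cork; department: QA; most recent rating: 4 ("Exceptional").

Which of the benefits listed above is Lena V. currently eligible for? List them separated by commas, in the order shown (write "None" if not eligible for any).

Retirement Savings Plan

Service from 2026-01-06 to 2026-11-04: 302 days.
Retirement Savings Plan — service 302 days ≥ 9 months (≈270 days) ✓; 45 hrs/wk ≥ 24 ✓; age 52 ≥ 25 ✓; rating 4 ≥ 3 ✓ → eligible.
Gym Reimbursement — status full-time ✗ (requires part-time, seasonal, or temporary) → not eligible.
Transit Subsidy — status full-time ✗ (requires part-time or seasonal) → not eligible.
Employee Assistance Program — status full-time ✓ (not excluded); service 302 days ≥ 180 days ✓; grade Band 4 < Band 5 ✗ → not eligible.
Health Savings Account — grade Band 4 < Band 5 ✗ → not eligible.
Caregiver Leave — service 302 days < 5 years (≈1825 days) ✗ → not eligible.
Equipment Allowance — service 302 days ≥ 120 days ✓; 45 hrs/wk ≥ 24 ✓; grade Band 4 ≥ Band 3 ✓; dept QA ✗ → not eligible.
Tuition Reimbursement — status full-time ✓; service 302 days < 3 years (≈1095 days) ✗ → not eligible.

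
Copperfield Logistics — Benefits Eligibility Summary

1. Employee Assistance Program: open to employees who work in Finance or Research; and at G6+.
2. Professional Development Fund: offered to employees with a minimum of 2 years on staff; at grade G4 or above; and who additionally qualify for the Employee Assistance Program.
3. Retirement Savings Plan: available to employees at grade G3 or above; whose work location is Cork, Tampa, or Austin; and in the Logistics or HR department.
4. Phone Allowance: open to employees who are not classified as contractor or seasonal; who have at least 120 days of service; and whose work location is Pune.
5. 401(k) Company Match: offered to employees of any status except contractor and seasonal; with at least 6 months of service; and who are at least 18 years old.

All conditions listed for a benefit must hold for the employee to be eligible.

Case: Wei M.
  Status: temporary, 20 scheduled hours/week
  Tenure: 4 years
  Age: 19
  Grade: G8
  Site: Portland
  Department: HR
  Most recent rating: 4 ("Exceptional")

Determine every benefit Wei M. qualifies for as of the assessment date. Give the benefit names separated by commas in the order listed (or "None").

401(k) Company Match

Employee Assistance Program — dept HR ✗ → not eligible.
Professional Development Fund — service 4 years ≥ 2 years ✓; grade G8 ≥ G4 ✓; not eligible for Employee Assistance Program ✗ → not eligible.
Retirement Savings Plan — grade G8 ≥ G3 ✓; site Portland ✗ (not Cork, Tampa, or Austin) → not eligible.
Phone Allowance — status temporary ✓ (not excluded); service 4 years ≥ 120 days ✓; site Portland ✗ (not Pune) → not eligible.
401(k) Company Match — status temporary ✓ (not excluded); service 4 years ≥ 6 months (≈180 days) ✓; age 19 ≥ 18 ✓ → eligible.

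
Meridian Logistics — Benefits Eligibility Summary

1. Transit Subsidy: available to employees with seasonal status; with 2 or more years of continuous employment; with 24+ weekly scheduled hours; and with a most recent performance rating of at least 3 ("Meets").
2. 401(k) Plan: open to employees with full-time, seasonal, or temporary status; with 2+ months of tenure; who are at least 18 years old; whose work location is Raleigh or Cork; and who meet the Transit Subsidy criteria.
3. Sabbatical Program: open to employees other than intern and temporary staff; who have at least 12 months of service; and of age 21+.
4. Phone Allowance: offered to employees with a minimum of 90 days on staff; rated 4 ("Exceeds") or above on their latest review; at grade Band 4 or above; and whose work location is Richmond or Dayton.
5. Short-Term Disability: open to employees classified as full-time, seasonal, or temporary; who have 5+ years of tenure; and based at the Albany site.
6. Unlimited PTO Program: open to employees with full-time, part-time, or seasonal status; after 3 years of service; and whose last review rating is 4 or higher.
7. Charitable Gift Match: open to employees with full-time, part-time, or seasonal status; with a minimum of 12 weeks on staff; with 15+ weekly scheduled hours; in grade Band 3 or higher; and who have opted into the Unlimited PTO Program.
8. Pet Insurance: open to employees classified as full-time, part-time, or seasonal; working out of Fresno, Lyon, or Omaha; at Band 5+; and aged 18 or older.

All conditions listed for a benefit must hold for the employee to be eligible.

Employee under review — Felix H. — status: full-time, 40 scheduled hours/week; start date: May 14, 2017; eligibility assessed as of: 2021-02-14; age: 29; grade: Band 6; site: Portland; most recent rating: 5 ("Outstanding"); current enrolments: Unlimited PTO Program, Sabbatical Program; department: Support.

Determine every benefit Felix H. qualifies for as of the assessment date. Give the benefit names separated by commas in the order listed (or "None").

Service from May 14, 2017 to 2021-02-14: 1372 days.
Transit Subsidy — status full-time ✗ (requires seasonal) → not eligible.
401(k) Plan — status full-time ✓; service 1372 days ≥ 2 months (≈60 days) ✓; age 29 ≥ 18 ✓; site Portland ✗ (not Raleigh or Cork) → not eligible.
Sabbatical Program — status full-time ✓ (not excluded); service 1372 days ≥ 12 months (≈360 days) ✓; age 29 ≥ 21 ✓ → eligible.
Phone Allowance — service 1372 days ≥ 90 days ✓; rating 5 ≥ 4 ✓; grade Band 6 ≥ Band 4 ✓; site Portland ✗ (not Richmond or Dayton) → not eligible.
Short-Term Disability — status full-time ✓; service 1372 days < 5 years (≈1825 days) ✗ → not eligible.
Unlimited PTO Program — status full-time ✓; service 1372 days ≥ 3 years (≈1095 days) ✓; rating 5 ≥ 4 ✓ → eligible.
Charitable Gift Match — status full-time ✓; service 1372 days ≥ 12 weeks (≈84 days) ✓; 40 hrs/wk ≥ 15 ✓; grade Band 6 ≥ Band 3 ✓; enrolled in Unlimited PTO Program ✓ → eligible.
Pet Insurance — status full-time ✓; site Portland ✗ (not Fresno, Lyon, or Omaha) → not eligible.

Sabbatical Program, Unlimited PTO Program, Charitable Gift Match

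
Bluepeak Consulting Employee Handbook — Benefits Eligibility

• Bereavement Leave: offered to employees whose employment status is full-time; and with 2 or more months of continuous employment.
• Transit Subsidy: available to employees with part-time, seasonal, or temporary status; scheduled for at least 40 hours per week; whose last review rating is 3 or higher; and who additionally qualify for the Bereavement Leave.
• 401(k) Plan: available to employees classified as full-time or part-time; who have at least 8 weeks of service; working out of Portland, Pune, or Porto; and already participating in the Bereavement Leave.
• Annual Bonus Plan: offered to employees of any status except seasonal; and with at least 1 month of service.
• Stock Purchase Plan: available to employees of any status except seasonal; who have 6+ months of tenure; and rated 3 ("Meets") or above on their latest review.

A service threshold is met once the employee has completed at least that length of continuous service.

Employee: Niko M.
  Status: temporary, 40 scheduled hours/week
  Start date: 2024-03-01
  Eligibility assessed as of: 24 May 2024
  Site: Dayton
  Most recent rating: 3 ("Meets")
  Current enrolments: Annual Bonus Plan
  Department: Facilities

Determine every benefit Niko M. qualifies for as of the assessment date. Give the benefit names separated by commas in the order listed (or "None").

Annual Bonus Plan

Service from 2024-03-01 to 24 May 2024: 84 days.
Bereavement Leave — status temporary ✗ (requires full-time) → not eligible.
Transit Subsidy — status temporary ✓; 40 hrs/wk ≥ 40 ✓; rating 3 ≥ 3 ✓; not eligible for Bereavement Leave ✗ → not eligible.
401(k) Plan — status temporary ✗ (requires full-time or part-time) → not eligible.
Annual Bonus Plan — status temporary ✓ (not excluded); service 84 days ≥ 1 month (≈30 days) ✓ → eligible.
Stock Purchase Plan — status temporary ✓ (not excluded); service 84 days < 6 months (≈180 days) ✗ → not eligible.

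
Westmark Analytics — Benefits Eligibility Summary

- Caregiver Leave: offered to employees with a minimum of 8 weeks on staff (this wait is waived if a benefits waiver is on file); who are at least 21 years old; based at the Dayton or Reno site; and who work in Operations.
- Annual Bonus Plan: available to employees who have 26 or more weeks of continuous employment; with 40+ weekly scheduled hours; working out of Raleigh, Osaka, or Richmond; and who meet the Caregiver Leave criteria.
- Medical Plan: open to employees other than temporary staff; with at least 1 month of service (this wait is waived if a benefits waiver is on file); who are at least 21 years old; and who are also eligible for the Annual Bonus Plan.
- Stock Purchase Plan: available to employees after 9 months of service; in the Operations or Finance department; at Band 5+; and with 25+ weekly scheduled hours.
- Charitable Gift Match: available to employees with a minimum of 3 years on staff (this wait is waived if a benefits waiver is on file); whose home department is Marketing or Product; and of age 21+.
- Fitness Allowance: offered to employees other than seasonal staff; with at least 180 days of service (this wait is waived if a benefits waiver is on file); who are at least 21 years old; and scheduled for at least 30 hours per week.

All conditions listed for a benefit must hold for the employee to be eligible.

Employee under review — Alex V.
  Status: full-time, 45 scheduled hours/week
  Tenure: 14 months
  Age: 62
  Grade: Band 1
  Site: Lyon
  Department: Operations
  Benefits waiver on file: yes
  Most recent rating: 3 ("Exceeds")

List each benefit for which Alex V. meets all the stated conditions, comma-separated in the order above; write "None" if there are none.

Fitness Allowance

Caregiver Leave — benefits waiver on file ✓; age 62 ≥ 21 ✓; site Lyon ✗ (not Dayton or Reno) → not eligible.
Annual Bonus Plan — service 14 months ≥ 26 weeks (≈182 days) ✓; 45 hrs/wk ≥ 40 ✓; site Lyon ✗ (not Raleigh, Osaka, or Richmond) → not eligible.
Medical Plan — status full-time ✓ (not excluded); benefits waiver on file ✓; age 62 ≥ 21 ✓; not eligible for Annual Bonus Plan ✗ → not eligible.
Stock Purchase Plan — service 14 months ≥ 9 months ✓; dept Operations ✓; grade Band 1 < Band 5 ✗ → not eligible.
Charitable Gift Match — benefits waiver on file ✓; dept Operations ✗ → not eligible.
Fitness Allowance — status full-time ✓ (not excluded); benefits waiver on file ✓; age 62 ≥ 21 ✓; 45 hrs/wk ≥ 30 ✓ → eligible.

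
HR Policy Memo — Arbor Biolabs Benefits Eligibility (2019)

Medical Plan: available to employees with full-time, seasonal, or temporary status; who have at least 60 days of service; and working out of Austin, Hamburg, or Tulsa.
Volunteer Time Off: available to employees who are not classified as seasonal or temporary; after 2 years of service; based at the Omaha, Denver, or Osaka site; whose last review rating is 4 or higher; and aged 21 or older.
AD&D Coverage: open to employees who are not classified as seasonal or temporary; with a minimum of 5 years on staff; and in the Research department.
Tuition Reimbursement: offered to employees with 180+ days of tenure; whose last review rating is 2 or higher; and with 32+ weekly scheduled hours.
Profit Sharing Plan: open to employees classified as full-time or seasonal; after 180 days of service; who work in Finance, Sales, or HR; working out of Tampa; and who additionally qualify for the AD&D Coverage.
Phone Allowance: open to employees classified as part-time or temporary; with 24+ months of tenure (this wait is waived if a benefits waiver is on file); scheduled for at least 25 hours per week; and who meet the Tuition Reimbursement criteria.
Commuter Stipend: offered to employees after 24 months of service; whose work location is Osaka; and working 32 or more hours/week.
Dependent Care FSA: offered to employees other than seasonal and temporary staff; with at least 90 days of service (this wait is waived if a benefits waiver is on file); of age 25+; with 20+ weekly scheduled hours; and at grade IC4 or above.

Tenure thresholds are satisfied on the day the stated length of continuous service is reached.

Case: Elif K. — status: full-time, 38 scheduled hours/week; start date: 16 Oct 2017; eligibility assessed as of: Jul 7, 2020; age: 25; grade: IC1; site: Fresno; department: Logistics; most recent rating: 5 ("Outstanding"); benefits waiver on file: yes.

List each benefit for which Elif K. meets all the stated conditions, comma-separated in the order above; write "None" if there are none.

Tuition Reimbursement

Service from 16 Oct 2017 to Jul 7, 2020: 995 days.
Medical Plan — status full-time ✓; service 995 days ≥ 60 days ✓; site Fresno ✗ (not Austin, Hamburg, or Tulsa) → not eligible.
Volunteer Time Off — status full-time ✓ (not excluded); service 995 days ≥ 2 years (≈730 days) ✓; site Fresno ✗ (not Omaha, Denver, or Osaka) → not eligible.
AD&D Coverage — status full-time ✓ (not excluded); service 995 days < 5 years (≈1825 days) ✗ → not eligible.
Tuition Reimbursement — service 995 days ≥ 180 days ✓; rating 5 ≥ 2 ✓; 38 hrs/wk ≥ 32 ✓ → eligible.
Profit Sharing Plan — status full-time ✓; service 995 days ≥ 180 days ✓; dept Logistics ✗ → not eligible.
Phone Allowance — status full-time ✗ (requires part-time or temporary) → not eligible.
Commuter Stipend — service 995 days ≥ 24 months (≈720 days) ✓; site Fresno ✗ (not Osaka) → not eligible.
Dependent Care FSA — status full-time ✓ (not excluded); benefits waiver on file ✓; age 25 ≥ 25 ✓; 38 hrs/wk ≥ 20 ✓; grade IC1 < IC4 ✗ → not eligible.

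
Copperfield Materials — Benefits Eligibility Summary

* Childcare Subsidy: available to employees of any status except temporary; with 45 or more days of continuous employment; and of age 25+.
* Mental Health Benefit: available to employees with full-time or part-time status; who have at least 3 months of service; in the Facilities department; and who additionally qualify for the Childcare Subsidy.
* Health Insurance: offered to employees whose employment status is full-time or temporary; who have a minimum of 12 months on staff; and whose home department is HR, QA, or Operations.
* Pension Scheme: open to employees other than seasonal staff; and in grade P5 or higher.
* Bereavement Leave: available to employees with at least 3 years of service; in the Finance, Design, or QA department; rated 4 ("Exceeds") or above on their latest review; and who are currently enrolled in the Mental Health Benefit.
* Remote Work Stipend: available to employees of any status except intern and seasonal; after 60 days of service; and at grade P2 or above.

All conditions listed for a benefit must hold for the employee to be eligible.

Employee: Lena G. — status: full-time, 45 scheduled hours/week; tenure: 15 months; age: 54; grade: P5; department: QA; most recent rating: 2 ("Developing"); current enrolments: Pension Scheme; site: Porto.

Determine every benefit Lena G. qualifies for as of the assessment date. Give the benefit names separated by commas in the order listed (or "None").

Childcare Subsidy, Health Insurance, Pension Scheme, Remote Work Stipend

Childcare Subsidy — status full-time ✓ (not excluded); service 15 months ≥ 45 days ✓; age 54 ≥ 25 ✓ → eligible.
Mental Health Benefit — status full-time ✓; service 15 months ≥ 3 months ✓; dept QA ✗ → not eligible.
Health Insurance — status full-time ✓; service 15 months ≥ 12 months ✓; dept QA ✓ → eligible.
Pension Scheme — status full-time ✓ (not excluded); grade P5 ≥ P5 ✓ → eligible.
Bereavement Leave — service 15 months < 3 years (≈1095 days) ✗ → not eligible.
Remote Work Stipend — status full-time ✓ (not excluded); service 15 months ≥ 60 days ✓; grade P5 ≥ P2 ✓ → eligible.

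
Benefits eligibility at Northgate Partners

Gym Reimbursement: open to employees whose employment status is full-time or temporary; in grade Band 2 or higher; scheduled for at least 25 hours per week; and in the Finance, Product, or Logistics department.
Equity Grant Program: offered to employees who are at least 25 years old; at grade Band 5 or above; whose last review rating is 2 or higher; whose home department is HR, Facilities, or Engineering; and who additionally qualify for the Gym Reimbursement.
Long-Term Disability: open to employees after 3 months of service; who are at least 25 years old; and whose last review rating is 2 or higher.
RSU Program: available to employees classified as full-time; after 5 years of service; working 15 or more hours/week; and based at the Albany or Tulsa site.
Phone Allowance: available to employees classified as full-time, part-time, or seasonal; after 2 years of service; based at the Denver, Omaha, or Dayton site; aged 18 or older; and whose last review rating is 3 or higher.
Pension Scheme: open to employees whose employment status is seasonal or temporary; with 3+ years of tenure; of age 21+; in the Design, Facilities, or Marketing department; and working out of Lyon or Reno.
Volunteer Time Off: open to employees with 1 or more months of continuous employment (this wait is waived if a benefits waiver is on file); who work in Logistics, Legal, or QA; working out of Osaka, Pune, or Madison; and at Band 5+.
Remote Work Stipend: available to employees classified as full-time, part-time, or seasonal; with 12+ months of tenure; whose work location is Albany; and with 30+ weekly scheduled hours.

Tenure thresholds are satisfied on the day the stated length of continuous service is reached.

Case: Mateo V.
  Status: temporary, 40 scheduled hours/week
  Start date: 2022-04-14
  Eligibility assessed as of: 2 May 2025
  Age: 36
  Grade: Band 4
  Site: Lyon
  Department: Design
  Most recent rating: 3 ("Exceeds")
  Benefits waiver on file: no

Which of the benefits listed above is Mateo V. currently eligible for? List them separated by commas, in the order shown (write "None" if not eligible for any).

Service from 2022-04-14 to 2 May 2025: 1114 days.
Gym Reimbursement — status temporary ✓; grade Band 4 ≥ Band 2 ✓; 40 hrs/wk ≥ 25 ✓; dept Design ✗ → not eligible.
Equity Grant Program — age 36 ≥ 25 ✓; grade Band 4 < Band 5 ✗ → not eligible.
Long-Term Disability — service 1114 days ≥ 3 months (≈90 days) ✓; age 36 ≥ 25 ✓; rating 3 ≥ 2 ✓ → eligible.
RSU Program — status temporary ✗ (requires full-time) → not eligible.
Phone Allowance — status temporary ✗ (requires full-time, part-time, or seasonal) → not eligible.
Pension Scheme — status temporary ✓; service 1114 days ≥ 3 years (≈1095 days) ✓; age 36 ≥ 21 ✓; dept Design ✓; site Lyon ✓ → eligible.
Volunteer Time Off — no waiver, service 1114 days ≥ 1 month (≈30 days) ✓; dept Design ✗ → not eligible.
Remote Work Stipend — status temporary ✗ (requires full-time, part-time, or seasonal) → not eligible.

Long-Term Disability, Pension Scheme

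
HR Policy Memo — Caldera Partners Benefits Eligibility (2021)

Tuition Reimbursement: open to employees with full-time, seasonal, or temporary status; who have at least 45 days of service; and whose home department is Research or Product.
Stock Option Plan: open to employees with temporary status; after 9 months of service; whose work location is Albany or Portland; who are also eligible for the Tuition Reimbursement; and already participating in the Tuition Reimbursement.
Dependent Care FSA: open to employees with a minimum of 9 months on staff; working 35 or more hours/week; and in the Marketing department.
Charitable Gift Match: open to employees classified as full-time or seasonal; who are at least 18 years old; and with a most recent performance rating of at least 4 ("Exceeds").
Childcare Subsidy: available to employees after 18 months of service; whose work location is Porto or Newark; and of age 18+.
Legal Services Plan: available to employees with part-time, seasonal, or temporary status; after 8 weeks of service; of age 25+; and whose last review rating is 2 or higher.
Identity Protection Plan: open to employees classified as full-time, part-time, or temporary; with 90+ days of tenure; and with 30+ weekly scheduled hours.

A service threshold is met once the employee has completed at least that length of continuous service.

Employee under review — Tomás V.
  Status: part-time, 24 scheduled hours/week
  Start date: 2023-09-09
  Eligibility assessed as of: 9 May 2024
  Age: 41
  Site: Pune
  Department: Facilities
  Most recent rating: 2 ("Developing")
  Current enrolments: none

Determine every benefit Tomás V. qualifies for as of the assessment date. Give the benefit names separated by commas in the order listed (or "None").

Service from 2023-09-09 to 9 May 2024: 243 days.
Tuition Reimbursement — status part-time ✗ (requires full-time, seasonal, or temporary) → not eligible.
Stock Option Plan — status part-time ✗ (requires temporary) → not eligible.
Dependent Care FSA — service 243 days < 9 months (≈270 days) ✗ → not eligible.
Charitable Gift Match — status part-time ✗ (requires full-time or seasonal) → not eligible.
Childcare Subsidy — service 243 days < 18 months (≈540 days) ✗ → not eligible.
Legal Services Plan — status part-time ✓; service 243 days ≥ 8 weeks (≈56 days) ✓; age 41 ≥ 25 ✓; rating 2 ≥ 2 ✓ → eligible.
Identity Protection Plan — status part-time ✓; service 243 days ≥ 90 days ✓; 24 hrs/wk < 30 ✗ → not eligible.

Legal Services Plan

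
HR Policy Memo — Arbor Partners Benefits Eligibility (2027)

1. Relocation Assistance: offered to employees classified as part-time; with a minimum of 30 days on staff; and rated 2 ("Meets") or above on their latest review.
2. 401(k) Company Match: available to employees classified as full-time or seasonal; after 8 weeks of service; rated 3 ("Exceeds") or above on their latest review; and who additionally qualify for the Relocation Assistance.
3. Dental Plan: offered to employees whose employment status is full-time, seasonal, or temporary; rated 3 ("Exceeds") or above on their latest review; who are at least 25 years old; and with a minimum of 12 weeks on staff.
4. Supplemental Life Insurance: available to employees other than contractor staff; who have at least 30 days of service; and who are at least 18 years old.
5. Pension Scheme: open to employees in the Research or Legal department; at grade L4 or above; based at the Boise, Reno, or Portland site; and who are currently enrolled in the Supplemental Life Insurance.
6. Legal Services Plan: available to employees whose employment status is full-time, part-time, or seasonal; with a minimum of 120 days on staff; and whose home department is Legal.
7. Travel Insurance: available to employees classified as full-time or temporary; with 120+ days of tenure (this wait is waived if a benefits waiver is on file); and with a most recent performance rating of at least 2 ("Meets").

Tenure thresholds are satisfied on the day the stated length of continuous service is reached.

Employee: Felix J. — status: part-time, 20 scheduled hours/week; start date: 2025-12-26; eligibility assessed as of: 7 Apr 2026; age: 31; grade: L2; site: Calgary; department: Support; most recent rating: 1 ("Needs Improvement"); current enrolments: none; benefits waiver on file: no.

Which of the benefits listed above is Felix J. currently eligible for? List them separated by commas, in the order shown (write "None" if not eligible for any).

Service from 2025-12-26 to 7 Apr 2026: 102 days.
Relocation Assistance — status part-time ✓; service 102 days ≥ 30 days ✓; rating 1 < 2 ✗ → not eligible.
401(k) Company Match — status part-time ✗ (requires full-time or seasonal) → not eligible.
Dental Plan — status part-time ✗ (requires full-time, seasonal, or temporary) → not eligible.
Supplemental Life Insurance — status part-time ✓ (not excluded); service 102 days ≥ 30 days ✓; age 31 ≥ 18 ✓ → eligible.
Pension Scheme — dept Support ✗ → not eligible.
Legal Services Plan — status part-time ✓; service 102 days < 120 days ✗ → not eligible.
Travel Insurance — status part-time ✗ (requires full-time or temporary) → not eligible.

Supplemental Life Insurance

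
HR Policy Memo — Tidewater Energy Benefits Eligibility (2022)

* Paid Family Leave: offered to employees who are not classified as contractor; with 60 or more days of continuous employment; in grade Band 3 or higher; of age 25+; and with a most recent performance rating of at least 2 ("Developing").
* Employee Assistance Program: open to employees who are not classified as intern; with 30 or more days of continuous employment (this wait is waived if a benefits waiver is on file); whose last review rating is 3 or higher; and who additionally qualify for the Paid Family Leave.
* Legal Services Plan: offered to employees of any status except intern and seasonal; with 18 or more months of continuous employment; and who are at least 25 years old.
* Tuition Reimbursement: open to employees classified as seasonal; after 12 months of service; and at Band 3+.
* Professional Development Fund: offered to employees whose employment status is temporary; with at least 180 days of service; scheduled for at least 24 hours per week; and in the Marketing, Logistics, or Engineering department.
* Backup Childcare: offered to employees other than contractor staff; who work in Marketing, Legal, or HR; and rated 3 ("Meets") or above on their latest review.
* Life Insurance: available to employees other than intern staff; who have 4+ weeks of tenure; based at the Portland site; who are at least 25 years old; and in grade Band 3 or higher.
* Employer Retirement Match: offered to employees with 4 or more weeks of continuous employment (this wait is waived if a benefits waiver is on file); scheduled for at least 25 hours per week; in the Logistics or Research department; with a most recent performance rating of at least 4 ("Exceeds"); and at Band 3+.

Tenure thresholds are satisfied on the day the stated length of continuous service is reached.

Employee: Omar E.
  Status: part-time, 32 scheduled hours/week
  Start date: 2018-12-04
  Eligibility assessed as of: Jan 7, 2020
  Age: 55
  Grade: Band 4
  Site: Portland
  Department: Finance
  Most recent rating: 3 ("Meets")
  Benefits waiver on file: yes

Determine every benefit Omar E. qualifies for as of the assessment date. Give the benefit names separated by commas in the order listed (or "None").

Service from 2018-12-04 to Jan 7, 2020: 399 days.
Paid Family Leave — status part-time ✓ (not excluded); service 399 days ≥ 60 days ✓; grade Band 4 ≥ Band 3 ✓; age 55 ≥ 25 ✓; rating 3 ≥ 2 ✓ → eligible.
Employee Assistance Program — status part-time ✓ (not excluded); benefits waiver on file ✓; rating 3 ≥ 3 ✓; eligible for Paid Family Leave ✓ → eligible.
Legal Services Plan — status part-time ✓ (not excluded); service 399 days < 18 months (≈540 days) ✗ → not eligible.
Tuition Reimbursement — status part-time ✗ (requires seasonal) → not eligible.
Professional Development Fund — status part-time ✗ (requires temporary) → not eligible.
Backup Childcare — status part-time ✓ (not excluded); dept Finance ✗ → not eligible.
Life Insurance — status part-time ✓ (not excluded); service 399 days ≥ 4 weeks (≈28 days) ✓; site Portland ✓; age 55 ≥ 25 ✓; grade Band 4 ≥ Band 3 ✓ → eligible.
Employer Retirement Match — benefits waiver on file ✓; 32 hrs/wk ≥ 25 ✓; dept Finance ✗ → not eligible.

Paid Family Leave, Employee Assistance Program, Life Insurance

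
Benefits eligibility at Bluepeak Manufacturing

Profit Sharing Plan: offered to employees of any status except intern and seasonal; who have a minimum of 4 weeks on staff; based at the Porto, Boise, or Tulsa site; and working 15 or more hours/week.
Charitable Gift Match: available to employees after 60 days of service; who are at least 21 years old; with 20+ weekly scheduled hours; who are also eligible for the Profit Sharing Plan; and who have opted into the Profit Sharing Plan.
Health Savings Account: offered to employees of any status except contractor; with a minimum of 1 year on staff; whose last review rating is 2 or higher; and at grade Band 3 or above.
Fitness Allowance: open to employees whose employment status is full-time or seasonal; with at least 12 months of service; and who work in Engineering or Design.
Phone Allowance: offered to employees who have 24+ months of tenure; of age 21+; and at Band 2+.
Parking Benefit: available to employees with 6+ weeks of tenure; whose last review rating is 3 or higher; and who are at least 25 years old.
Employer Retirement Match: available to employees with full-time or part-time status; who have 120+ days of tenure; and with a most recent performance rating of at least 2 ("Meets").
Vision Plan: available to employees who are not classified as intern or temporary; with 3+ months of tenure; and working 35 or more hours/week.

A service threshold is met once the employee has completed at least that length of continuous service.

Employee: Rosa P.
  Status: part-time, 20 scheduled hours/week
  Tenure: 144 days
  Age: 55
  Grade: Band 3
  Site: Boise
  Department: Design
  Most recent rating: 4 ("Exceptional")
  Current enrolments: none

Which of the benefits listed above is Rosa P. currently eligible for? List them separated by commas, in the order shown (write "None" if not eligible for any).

Profit Sharing Plan — status part-time ✓ (not excluded); service 144 days ≥ 4 weeks (≈28 days) ✓; site Boise ✓; 20 hrs/wk ≥ 15 ✓ → eligible.
Charitable Gift Match — service 144 days ≥ 60 days ✓; age 55 ≥ 21 ✓; 20 hrs/wk ≥ 20 ✓; eligible for Profit Sharing Plan ✓; not enrolled in Profit Sharing Plan ✗ → not eligible.
Health Savings Account — status part-time ✓ (not excluded); service 144 days < 1 year (≈365 days) ✗ → not eligible.
Fitness Allowance — status part-time ✗ (requires full-time or seasonal) → not eligible.
Phone Allowance — service 144 days < 24 months (≈720 days) ✗ → not eligible.
Parking Benefit — service 144 days ≥ 6 weeks (≈42 days) ✓; rating 4 ≥ 3 ✓; age 55 ≥ 25 ✓ → eligible.
Employer Retirement Match — status part-time ✓; service 144 days ≥ 120 days ✓; rating 4 ≥ 2 ✓ → eligible.
Vision Plan — status part-time ✓ (not excluded); service 144 days ≥ 3 months (≈90 days) ✓; 20 hrs/wk < 35 ✗ → not eligible.

Profit Sharing Plan, Parking Benefit, Employer Retirement Match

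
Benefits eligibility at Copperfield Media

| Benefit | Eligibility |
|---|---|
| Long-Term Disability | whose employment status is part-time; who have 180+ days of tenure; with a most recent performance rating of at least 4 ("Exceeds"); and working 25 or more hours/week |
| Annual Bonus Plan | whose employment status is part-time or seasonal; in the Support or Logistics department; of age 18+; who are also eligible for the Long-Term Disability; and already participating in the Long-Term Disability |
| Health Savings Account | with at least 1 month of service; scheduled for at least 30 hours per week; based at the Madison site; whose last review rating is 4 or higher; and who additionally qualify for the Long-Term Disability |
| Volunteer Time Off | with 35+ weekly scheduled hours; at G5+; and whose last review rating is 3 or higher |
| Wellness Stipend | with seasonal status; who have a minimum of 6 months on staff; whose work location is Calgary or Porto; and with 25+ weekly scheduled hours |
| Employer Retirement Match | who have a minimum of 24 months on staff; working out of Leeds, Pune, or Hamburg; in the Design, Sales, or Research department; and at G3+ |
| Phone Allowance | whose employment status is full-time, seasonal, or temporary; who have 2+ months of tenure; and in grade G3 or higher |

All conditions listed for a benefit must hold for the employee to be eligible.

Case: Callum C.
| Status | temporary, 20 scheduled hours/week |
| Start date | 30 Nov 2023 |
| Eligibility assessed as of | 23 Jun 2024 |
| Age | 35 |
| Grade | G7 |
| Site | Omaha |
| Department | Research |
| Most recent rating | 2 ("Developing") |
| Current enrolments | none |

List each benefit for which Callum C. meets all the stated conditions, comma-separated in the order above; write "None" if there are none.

Service from 30 Nov 2023 to 23 Jun 2024: 206 days.
Long-Term Disability — status temporary ✗ (requires part-time) → not eligible.
Annual Bonus Plan — status temporary ✗ (requires part-time or seasonal) → not eligible.
Health Savings Account — service 206 days ≥ 1 month (≈30 days) ✓; 20 hrs/wk < 30 ✗ → not eligible.
Volunteer Time Off — 20 hrs/wk < 35 ✗ → not eligible.
Wellness Stipend — status temporary ✗ (requires seasonal) → not eligible.
Employer Retirement Match — service 206 days < 24 months (≈720 days) ✗ → not eligible.
Phone Allowance — status temporary ✓; service 206 days ≥ 2 months (≈60 days) ✓; grade G7 ≥ G3 ✓ → eligible.

Phone Allowance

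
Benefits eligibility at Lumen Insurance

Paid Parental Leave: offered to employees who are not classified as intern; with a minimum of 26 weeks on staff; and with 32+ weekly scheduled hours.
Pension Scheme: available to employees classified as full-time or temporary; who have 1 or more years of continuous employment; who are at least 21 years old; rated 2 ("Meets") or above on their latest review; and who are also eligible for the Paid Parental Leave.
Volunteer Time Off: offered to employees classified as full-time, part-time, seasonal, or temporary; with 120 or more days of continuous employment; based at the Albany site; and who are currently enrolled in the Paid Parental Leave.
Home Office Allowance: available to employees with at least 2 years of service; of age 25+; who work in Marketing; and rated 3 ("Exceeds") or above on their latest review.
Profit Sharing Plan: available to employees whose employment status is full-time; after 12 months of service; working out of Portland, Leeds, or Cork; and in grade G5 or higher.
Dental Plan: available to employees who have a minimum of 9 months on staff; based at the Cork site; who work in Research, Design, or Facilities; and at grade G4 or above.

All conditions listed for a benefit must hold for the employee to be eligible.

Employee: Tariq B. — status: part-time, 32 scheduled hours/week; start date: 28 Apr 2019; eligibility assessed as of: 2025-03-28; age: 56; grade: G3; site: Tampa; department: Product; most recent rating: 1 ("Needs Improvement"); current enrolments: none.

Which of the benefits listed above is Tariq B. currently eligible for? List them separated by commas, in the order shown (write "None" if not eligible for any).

Service from 28 Apr 2019 to 2025-03-28: 2161 days.
Paid Parental Leave — status part-time ✓ (not excluded); service 2161 days ≥ 26 weeks (≈182 days) ✓; 32 hrs/wk ≥ 32 ✓ → eligible.
Pension Scheme — status part-time ✗ (requires full-time or temporary) → not eligible.
Volunteer Time Off — status part-time ✓; service 2161 days ≥ 120 days ✓; site Tampa ✗ (not Albany) → not eligible.
Home Office Allowance — service 2161 days ≥ 2 years (≈730 days) ✓; age 56 ≥ 25 ✓; dept Product ✗ → not eligible.
Profit Sharing Plan — status part-time ✗ (requires full-time) → not eligible.
Dental Plan — service 2161 days ≥ 9 months (≈270 days) ✓; site Tampa ✗ (not Cork) → not eligible.

Paid Parental Leave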